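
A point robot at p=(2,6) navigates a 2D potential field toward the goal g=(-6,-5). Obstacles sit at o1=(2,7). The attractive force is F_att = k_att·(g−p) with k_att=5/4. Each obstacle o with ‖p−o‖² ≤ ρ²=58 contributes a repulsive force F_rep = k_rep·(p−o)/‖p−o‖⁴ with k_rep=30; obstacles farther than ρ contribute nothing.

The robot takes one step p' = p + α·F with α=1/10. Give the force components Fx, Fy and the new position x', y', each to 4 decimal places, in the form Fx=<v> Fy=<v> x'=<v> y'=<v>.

Fx=-10.0000 Fy=-43.7500 x'=1.0000 y'=1.6250

F_att = 5/4·(g−p) = 5/4·(-8,-11) = (-10.0000,-13.7500)
o1: d²=1 ≤ ρ²=58; F_rep = 30·(0,-1)/1² = (0.0000,-30.0000)
F = F_att + ΣF_rep = (-10.0000,-43.7500)
p' = p + 1/10·F = (1.0000,1.6250)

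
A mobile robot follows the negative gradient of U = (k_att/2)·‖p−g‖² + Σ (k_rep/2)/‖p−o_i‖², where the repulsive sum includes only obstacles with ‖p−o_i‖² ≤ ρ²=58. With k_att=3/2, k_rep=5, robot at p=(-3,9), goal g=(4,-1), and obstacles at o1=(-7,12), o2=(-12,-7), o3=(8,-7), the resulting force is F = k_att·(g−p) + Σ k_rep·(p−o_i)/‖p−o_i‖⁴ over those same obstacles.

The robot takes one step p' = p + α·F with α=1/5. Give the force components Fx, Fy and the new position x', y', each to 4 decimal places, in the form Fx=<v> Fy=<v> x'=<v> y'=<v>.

F_att = 3/2·(g−p) = 3/2·(7,-10) = (10.5000,-15.0000)
o1: d²=25 ≤ ρ²=58; F_rep = 5·(4,-3)/25² = (0.0320,-0.0240)
o2: d²=337 > ρ²=58 → inactive
o3: d²=377 > ρ²=58 → inactive
F = F_att + ΣF_rep = (10.5320,-15.0240)
p' = p + 1/5·F = (-0.8936,5.9952)

Fx=10.5320 Fy=-15.0240 x'=-0.8936 y'=5.9952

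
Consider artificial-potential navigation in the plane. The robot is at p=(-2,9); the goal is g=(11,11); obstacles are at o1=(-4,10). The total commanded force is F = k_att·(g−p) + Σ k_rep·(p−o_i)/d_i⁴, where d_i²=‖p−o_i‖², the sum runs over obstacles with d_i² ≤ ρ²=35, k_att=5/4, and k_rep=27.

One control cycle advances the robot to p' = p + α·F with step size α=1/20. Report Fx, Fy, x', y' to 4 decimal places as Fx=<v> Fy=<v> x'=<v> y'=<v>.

Fx=18.4100 Fy=1.4200 x'=-1.0795 y'=9.0710

F_att = 5/4·(g−p) = 5/4·(13,2) = (16.2500,2.5000)
o1: d²=5 ≤ ρ²=35; F_rep = 27·(2,-1)/5² = (2.1600,-1.0800)
F = F_att + ΣF_rep = (18.4100,1.4200)
p' = p + 1/20·F = (-1.0795,9.0710)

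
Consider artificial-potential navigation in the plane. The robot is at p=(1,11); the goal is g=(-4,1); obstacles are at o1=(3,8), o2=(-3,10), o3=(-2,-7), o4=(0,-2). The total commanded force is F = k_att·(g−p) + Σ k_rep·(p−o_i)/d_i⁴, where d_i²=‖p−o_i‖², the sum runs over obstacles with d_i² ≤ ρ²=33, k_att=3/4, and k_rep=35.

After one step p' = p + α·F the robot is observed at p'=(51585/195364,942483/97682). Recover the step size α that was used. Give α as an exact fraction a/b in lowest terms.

F_att = 3/4·(g−p) = 3/4·(-5,-10) = (-3.7500,-7.5000)
o1: d²=13 ≤ ρ²=33; F_rep = 35·(-2,3)/13² = (-0.4142,0.6213)
o2: d²=17 ≤ ρ²=33; F_rep = 35·(4,1)/17² = (0.4844,0.1211)
o3: d²=333 > ρ²=33 → inactive
o4: d²=170 > ρ²=33 → inactive
F = F_att + ΣF_rep = (-3.6798,-6.7576)
Δp = p'−p = (-0.7360,-1.3515); α = Δx/Fx = (-143779/195364) / (-718895/195364) = 1/5
check: Δy/Fy = (-132019/97682) / (-660095/97682) = 1/5 ✓

α = 1/5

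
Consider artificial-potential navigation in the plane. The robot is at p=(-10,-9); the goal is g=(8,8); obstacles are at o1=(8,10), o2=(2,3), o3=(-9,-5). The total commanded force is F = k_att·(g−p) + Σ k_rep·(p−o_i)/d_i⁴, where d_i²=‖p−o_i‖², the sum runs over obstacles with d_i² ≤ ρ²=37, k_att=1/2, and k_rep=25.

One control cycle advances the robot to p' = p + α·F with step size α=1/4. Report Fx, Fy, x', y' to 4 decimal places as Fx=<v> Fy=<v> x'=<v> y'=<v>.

Fx=8.9135 Fy=8.1540 x'=-7.7716 y'=-6.9615

F_att = 1/2·(g−p) = 1/2·(18,17) = (9.0000,8.5000)
o1: d²=685 > ρ²=37 → inactive
o2: d²=288 > ρ²=37 → inactive
o3: d²=17 ≤ ρ²=37; F_rep = 25·(-1,-4)/17² = (-0.0865,-0.3460)
F = F_att + ΣF_rep = (8.9135,8.1540)
p' = p + 1/4·F = (-7.7716,-6.9615)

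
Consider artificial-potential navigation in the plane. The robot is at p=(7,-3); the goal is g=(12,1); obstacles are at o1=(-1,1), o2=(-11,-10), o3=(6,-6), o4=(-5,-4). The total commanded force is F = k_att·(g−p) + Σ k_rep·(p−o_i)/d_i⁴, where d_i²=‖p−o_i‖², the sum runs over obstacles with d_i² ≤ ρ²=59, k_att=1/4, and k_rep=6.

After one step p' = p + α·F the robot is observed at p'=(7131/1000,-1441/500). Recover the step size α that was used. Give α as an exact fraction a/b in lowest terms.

F_att = 1/4·(g−p) = 1/4·(5,4) = (1.2500,1.0000)
o1: d²=80 > ρ²=59 → inactive
o2: d²=373 > ρ²=59 → inactive
o3: d²=10 ≤ ρ²=59; F_rep = 6·(1,3)/10² = (0.0600,0.1800)
o4: d²=145 > ρ²=59 → inactive
F = F_att + ΣF_rep = (1.3100,1.1800)
Δp = p'−p = (0.1310,0.1180); α = Δx/Fx = (131/1000) / (131/100) = 1/10
check: Δy/Fy = (59/500) / (59/50) = 1/10 ✓

α = 1/10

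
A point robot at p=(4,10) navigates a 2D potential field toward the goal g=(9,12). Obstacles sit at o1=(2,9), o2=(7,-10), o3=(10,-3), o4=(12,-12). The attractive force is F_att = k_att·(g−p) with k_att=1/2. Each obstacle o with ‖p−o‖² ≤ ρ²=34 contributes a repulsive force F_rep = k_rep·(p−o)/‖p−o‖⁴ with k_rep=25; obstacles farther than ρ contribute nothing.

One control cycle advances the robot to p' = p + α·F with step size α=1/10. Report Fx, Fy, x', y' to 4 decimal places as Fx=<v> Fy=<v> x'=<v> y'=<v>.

F_att = 1/2·(g−p) = 1/2·(5,2) = (2.5000,1.0000)
o1: d²=5 ≤ ρ²=34; F_rep = 25·(2,1)/5² = (2.0000,1.0000)
o2: d²=409 > ρ²=34 → inactive
o3: d²=205 > ρ²=34 → inactive
o4: d²=548 > ρ²=34 → inactive
F = F_att + ΣF_rep = (4.5000,2.0000)
p' = p + 1/10·F = (4.4500,10.2000)

Fx=4.5000 Fy=2.0000 x'=4.4500 y'=10.2000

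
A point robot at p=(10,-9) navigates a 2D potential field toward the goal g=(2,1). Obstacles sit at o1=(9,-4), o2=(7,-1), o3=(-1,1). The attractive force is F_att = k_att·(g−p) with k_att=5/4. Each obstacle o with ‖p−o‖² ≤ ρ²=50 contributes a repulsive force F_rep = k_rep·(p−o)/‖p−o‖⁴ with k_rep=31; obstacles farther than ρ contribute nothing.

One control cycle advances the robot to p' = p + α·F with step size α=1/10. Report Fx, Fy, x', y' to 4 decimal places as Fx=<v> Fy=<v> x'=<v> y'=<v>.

Fx=-9.9541 Fy=12.2707 x'=9.0046 y'=-7.7729

F_att = 5/4·(g−p) = 5/4·(-8,10) = (-10.0000,12.5000)
o1: d²=26 ≤ ρ²=50; F_rep = 31·(1,-5)/26² = (0.0459,-0.2293)
o2: d²=73 > ρ²=50 → inactive
o3: d²=221 > ρ²=50 → inactive
F = F_att + ΣF_rep = (-9.9541,12.2707)
p' = p + 1/10·F = (9.0046,-7.7729)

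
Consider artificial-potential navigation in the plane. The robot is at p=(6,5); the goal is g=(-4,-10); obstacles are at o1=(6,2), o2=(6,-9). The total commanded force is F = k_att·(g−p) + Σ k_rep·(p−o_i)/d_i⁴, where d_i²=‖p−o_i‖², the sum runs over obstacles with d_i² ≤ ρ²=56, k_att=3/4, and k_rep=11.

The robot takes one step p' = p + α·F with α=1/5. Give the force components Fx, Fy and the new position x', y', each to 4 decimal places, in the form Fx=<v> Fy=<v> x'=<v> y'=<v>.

F_att = 3/4·(g−p) = 3/4·(-10,-15) = (-7.5000,-11.2500)
o1: d²=9 ≤ ρ²=56; F_rep = 11·(0,3)/9² = (0.0000,0.4074)
o2: d²=196 > ρ²=56 → inactive
F = F_att + ΣF_rep = (-7.5000,-10.8426)
p' = p + 1/5·F = (4.5000,2.8315)

Fx=-7.5000 Fy=-10.8426 x'=4.5000 y'=2.8315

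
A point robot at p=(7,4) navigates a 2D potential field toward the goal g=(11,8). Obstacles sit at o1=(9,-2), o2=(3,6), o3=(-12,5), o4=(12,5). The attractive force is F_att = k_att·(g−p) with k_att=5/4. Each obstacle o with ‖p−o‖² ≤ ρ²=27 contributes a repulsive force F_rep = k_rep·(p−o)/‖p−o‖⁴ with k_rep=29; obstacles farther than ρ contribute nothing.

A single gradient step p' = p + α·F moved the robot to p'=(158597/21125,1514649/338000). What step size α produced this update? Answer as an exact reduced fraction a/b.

F_att = 5/4·(g−p) = 5/4·(4,4) = (5.0000,5.0000)
o1: d²=40 > ρ²=27 → inactive
o2: d²=20 ≤ ρ²=27; F_rep = 29·(4,-2)/20² = (0.2900,-0.1450)
o3: d²=362 > ρ²=27 → inactive
o4: d²=26 ≤ ρ²=27; F_rep = 29·(-5,-1)/26² = (-0.2145,-0.0429)
F = F_att + ΣF_rep = (5.0755,4.8121)
Δp = p'−p = (0.5076,0.4812); α = Δx/Fx = (10722/21125) / (21444/4225) = 1/10
check: Δy/Fy = (162649/338000) / (162649/33800) = 1/10 ✓

α = 1/10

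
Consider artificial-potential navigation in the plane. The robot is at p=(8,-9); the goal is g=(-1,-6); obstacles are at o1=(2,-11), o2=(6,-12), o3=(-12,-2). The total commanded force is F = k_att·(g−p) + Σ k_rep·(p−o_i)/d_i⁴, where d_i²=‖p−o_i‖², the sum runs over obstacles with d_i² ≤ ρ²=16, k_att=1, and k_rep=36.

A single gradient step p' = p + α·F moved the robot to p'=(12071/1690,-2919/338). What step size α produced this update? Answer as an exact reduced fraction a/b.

F_att = 1·(g−p) = 1·(-9,3) = (-9.0000,3.0000)
o1: d²=40 > ρ²=16 → inactive
o2: d²=13 ≤ ρ²=16; F_rep = 36·(2,3)/13² = (0.4260,0.6391)
o3: d²=449 > ρ²=16 → inactive
F = F_att + ΣF_rep = (-8.5740,3.6391)
Δp = p'−p = (-0.8574,0.3639); α = Δx/Fx = (-1449/1690) / (-1449/169) = 1/10
check: Δy/Fy = (123/338) / (615/169) = 1/10 ✓

α = 1/10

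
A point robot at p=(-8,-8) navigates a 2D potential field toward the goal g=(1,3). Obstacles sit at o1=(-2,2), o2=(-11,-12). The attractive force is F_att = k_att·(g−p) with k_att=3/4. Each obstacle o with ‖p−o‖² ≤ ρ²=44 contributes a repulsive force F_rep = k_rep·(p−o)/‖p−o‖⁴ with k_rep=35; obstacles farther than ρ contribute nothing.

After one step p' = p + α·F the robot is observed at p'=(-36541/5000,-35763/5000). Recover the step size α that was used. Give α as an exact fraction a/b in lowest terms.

α = 1/10

F_att = 3/4·(g−p) = 3/4·(9,11) = (6.7500,8.2500)
o1: d²=136 > ρ²=44 → inactive
o2: d²=25 ≤ ρ²=44; F_rep = 35·(3,4)/25² = (0.1680,0.2240)
F = F_att + ΣF_rep = (6.9180,8.4740)
Δp = p'−p = (0.6918,0.8474); α = Δx/Fx = (3459/5000) / (3459/500) = 1/10
check: Δy/Fy = (4237/5000) / (4237/500) = 1/10 ✓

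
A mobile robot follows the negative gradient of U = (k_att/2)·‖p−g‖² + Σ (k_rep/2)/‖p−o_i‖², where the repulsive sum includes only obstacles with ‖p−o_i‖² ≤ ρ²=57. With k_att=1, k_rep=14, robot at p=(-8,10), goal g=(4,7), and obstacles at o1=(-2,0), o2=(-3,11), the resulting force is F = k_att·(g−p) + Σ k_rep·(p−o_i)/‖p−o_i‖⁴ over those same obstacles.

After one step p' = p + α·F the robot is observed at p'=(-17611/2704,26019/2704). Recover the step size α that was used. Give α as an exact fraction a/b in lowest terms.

α = 1/8

F_att = 1·(g−p) = 1·(12,-3) = (12.0000,-3.0000)
o1: d²=136 > ρ²=57 → inactive
o2: d²=26 ≤ ρ²=57; F_rep = 14·(-5,-1)/26² = (-0.1036,-0.0207)
F = F_att + ΣF_rep = (11.8964,-3.0207)
Δp = p'−p = (1.4871,-0.3776); α = Δx/Fx = (4021/2704) / (4021/338) = 1/8
check: Δy/Fy = (-1021/2704) / (-1021/338) = 1/8 ✓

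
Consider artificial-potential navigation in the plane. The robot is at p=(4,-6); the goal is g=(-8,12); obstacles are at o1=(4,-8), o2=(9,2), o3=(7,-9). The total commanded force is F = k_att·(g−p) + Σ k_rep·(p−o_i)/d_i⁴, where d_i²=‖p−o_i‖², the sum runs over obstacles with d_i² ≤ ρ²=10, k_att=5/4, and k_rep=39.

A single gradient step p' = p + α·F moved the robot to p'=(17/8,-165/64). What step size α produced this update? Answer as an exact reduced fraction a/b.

F_att = 5/4·(g−p) = 5/4·(-12,18) = (-15.0000,22.5000)
o1: d²=4 ≤ ρ²=10; F_rep = 39·(0,2)/4² = (0.0000,4.8750)
o2: d²=89 > ρ²=10 → inactive
o3: d²=18 > ρ²=10 → inactive
F = F_att + ΣF_rep = (-15.0000,27.3750)
Δp = p'−p = (-1.8750,3.4219); α = Δx/Fx = (-15/8) / (-15) = 1/8
check: Δy/Fy = (219/64) / (219/8) = 1/8 ✓

α = 1/8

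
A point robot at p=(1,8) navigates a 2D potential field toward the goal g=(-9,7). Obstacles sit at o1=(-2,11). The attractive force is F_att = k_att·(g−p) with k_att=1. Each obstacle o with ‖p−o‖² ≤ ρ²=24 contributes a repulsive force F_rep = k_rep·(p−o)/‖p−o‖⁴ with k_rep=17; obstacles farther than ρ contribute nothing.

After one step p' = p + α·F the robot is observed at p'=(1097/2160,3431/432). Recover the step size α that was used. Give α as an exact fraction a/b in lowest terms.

F_att = 1·(g−p) = 1·(-10,-1) = (-10.0000,-1.0000)
o1: d²=18 ≤ ρ²=24; F_rep = 17·(3,-3)/18² = (0.1574,-0.1574)
F = F_att + ΣF_rep = (-9.8426,-1.1574)
Δp = p'−p = (-0.4921,-0.0579); α = Δx/Fx = (-1063/2160) / (-1063/108) = 1/20
check: Δy/Fy = (-25/432) / (-125/108) = 1/20 ✓

α = 1/20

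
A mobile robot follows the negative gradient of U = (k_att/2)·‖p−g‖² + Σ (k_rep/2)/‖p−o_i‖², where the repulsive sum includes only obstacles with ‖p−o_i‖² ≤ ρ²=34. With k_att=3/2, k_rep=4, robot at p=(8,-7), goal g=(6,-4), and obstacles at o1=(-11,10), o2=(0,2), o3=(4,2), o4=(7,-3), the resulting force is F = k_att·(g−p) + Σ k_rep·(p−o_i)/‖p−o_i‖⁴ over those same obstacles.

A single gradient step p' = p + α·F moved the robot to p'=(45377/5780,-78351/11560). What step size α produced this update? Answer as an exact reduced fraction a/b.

α = 1/20

F_att = 3/2·(g−p) = 3/2·(-2,3) = (-3.0000,4.5000)
o1: d²=650 > ρ²=34 → inactive
o2: d²=145 > ρ²=34 → inactive
o3: d²=97 > ρ²=34 → inactive
o4: d²=17 ≤ ρ²=34; F_rep = 4·(1,-4)/17² = (0.0138,-0.0554)
F = F_att + ΣF_rep = (-2.9862,4.4446)
Δp = p'−p = (-0.1493,0.2222); α = Δx/Fx = (-863/5780) / (-863/289) = 1/20
check: Δy/Fy = (2569/11560) / (2569/578) = 1/20 ✓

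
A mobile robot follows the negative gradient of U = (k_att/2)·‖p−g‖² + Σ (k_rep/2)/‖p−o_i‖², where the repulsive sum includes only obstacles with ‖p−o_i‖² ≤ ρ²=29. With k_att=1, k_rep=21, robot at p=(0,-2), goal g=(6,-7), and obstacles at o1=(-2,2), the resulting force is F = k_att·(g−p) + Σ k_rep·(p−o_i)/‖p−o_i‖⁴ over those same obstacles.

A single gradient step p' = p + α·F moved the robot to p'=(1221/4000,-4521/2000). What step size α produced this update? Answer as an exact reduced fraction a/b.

F_att = 1·(g−p) = 1·(6,-5) = (6.0000,-5.0000)
o1: d²=20 ≤ ρ²=29; F_rep = 21·(2,-4)/20² = (0.1050,-0.2100)
F = F_att + ΣF_rep = (6.1050,-5.2100)
Δp = p'−p = (0.3053,-0.2605); α = Δx/Fx = (1221/4000) / (1221/200) = 1/20
check: Δy/Fy = (-521/2000) / (-521/100) = 1/20 ✓

α = 1/20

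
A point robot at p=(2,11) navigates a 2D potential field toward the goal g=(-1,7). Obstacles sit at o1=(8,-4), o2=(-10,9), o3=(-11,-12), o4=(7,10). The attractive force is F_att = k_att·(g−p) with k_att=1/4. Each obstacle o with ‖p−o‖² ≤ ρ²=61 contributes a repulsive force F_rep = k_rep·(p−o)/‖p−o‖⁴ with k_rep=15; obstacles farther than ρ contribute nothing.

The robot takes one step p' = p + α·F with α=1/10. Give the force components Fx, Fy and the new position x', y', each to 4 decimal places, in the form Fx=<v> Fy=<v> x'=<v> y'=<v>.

F_att = 1/4·(g−p) = 1/4·(-3,-4) = (-0.7500,-1.0000)
o1: d²=261 > ρ²=61 → inactive
o2: d²=148 > ρ²=61 → inactive
o3: d²=698 > ρ²=61 → inactive
o4: d²=26 ≤ ρ²=61; F_rep = 15·(-5,1)/26² = (-0.1109,0.0222)
F = F_att + ΣF_rep = (-0.8609,-0.9778)
p' = p + 1/10·F = (1.9139,10.9022)

Fx=-0.8609 Fy=-0.9778 x'=1.9139 y'=10.9022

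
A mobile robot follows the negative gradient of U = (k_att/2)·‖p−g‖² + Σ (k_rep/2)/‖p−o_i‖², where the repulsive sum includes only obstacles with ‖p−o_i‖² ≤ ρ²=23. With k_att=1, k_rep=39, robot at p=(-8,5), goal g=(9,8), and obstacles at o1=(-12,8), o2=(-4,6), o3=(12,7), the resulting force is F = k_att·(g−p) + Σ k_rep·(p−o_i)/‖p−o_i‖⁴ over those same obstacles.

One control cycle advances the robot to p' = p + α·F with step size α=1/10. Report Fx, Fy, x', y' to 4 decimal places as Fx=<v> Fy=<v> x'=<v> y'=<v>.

Fx=16.4602 Fy=2.8651 x'=-6.3540 y'=5.2865

F_att = 1·(g−p) = 1·(17,3) = (17.0000,3.0000)
o1: d²=25 > ρ²=23 → inactive
o2: d²=17 ≤ ρ²=23; F_rep = 39·(-4,-1)/17² = (-0.5398,-0.1349)
o3: d²=404 > ρ²=23 → inactive
F = F_att + ΣF_rep = (16.4602,2.8651)
p' = p + 1/10·F = (-6.3540,5.2865)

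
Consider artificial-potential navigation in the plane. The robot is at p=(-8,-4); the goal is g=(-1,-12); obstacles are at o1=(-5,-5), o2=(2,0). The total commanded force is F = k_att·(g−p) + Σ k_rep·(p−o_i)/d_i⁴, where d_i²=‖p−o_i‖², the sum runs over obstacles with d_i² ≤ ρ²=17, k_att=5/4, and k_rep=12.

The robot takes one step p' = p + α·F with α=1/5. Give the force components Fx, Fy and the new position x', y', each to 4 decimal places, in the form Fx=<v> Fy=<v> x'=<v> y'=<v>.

F_att = 5/4·(g−p) = 5/4·(7,-8) = (8.7500,-10.0000)
o1: d²=10 ≤ ρ²=17; F_rep = 12·(-3,1)/10² = (-0.3600,0.1200)
o2: d²=116 > ρ²=17 → inactive
F = F_att + ΣF_rep = (8.3900,-9.8800)
p' = p + 1/5·F = (-6.3220,-5.9760)

Fx=8.3900 Fy=-9.8800 x'=-6.3220 y'=-5.9760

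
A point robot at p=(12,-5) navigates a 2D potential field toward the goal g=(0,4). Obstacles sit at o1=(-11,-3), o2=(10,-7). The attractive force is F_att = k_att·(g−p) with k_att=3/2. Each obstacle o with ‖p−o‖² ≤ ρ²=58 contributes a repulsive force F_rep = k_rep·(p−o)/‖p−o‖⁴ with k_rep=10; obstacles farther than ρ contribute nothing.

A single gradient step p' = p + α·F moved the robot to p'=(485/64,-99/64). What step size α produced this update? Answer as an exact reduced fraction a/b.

α = 1/4

F_att = 3/2·(g−p) = 3/2·(-12,9) = (-18.0000,13.5000)
o1: d²=533 > ρ²=58 → inactive
o2: d²=8 ≤ ρ²=58; F_rep = 10·(2,2)/8² = (0.3125,0.3125)
F = F_att + ΣF_rep = (-17.6875,13.8125)
Δp = p'−p = (-4.4219,3.4531); α = Δx/Fx = (-283/64) / (-283/16) = 1/4
check: Δy/Fy = (221/64) / (221/16) = 1/4 ✓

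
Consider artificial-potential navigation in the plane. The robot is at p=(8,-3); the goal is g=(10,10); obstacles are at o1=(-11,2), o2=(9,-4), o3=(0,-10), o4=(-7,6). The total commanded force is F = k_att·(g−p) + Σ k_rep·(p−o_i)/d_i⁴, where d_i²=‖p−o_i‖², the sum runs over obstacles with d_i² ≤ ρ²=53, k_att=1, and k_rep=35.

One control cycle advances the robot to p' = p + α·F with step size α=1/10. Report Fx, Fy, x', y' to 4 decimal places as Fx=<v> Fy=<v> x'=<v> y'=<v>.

Fx=-6.7500 Fy=21.7500 x'=7.3250 y'=-0.8250

F_att = 1·(g−p) = 1·(2,13) = (2.0000,13.0000)
o1: d²=386 > ρ²=53 → inactive
o2: d²=2 ≤ ρ²=53; F_rep = 35·(-1,1)/2² = (-8.7500,8.7500)
o3: d²=113 > ρ²=53 → inactive
o4: d²=306 > ρ²=53 → inactive
F = F_att + ΣF_rep = (-6.7500,21.7500)
p' = p + 1/10·F = (7.3250,-0.8250)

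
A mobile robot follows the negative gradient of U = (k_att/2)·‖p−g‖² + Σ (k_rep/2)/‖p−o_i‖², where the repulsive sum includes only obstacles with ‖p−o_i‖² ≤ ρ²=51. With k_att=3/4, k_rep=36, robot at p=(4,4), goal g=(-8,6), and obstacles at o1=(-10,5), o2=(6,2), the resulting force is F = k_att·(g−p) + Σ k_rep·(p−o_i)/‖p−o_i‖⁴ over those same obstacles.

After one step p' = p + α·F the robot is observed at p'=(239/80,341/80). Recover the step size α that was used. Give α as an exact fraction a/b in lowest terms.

F_att = 3/4·(g−p) = 3/4·(-12,2) = (-9.0000,1.5000)
o1: d²=197 > ρ²=51 → inactive
o2: d²=8 ≤ ρ²=51; F_rep = 36·(-2,2)/8² = (-1.1250,1.1250)
F = F_att + ΣF_rep = (-10.1250,2.6250)
Δp = p'−p = (-1.0125,0.2625); α = Δx/Fx = (-81/80) / (-81/8) = 1/10
check: Δy/Fy = (21/80) / (21/8) = 1/10 ✓

α = 1/10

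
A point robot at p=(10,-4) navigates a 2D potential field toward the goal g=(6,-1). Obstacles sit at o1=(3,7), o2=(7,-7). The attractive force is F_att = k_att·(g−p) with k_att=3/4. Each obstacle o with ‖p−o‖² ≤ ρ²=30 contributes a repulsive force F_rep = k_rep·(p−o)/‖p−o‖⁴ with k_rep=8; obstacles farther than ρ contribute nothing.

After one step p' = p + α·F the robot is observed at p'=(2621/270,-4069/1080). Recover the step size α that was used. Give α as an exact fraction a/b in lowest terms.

α = 1/10

F_att = 3/4·(g−p) = 3/4·(-4,3) = (-3.0000,2.2500)
o1: d²=170 > ρ²=30 → inactive
o2: d²=18 ≤ ρ²=30; F_rep = 8·(3,3)/18² = (0.0741,0.0741)
F = F_att + ΣF_rep = (-2.9259,2.3241)
Δp = p'−p = (-0.2926,0.2324); α = Δx/Fx = (-79/270) / (-79/27) = 1/10
check: Δy/Fy = (251/1080) / (251/108) = 1/10 ✓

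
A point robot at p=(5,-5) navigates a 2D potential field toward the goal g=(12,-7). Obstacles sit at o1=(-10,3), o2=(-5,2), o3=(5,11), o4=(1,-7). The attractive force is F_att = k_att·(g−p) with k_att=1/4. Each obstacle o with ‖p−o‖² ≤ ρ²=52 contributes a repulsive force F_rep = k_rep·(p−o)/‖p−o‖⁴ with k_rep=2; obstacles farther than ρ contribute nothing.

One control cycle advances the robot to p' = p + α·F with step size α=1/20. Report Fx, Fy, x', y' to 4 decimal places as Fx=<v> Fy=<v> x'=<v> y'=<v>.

Fx=1.7700 Fy=-0.4900 x'=5.0885 y'=-5.0245

F_att = 1/4·(g−p) = 1/4·(7,-2) = (1.7500,-0.5000)
o1: d²=289 > ρ²=52 → inactive
o2: d²=149 > ρ²=52 → inactive
o3: d²=256 > ρ²=52 → inactive
o4: d²=20 ≤ ρ²=52; F_rep = 2·(4,2)/20² = (0.0200,0.0100)
F = F_att + ΣF_rep = (1.7700,-0.4900)
p' = p + 1/20·F = (5.0885,-5.0245)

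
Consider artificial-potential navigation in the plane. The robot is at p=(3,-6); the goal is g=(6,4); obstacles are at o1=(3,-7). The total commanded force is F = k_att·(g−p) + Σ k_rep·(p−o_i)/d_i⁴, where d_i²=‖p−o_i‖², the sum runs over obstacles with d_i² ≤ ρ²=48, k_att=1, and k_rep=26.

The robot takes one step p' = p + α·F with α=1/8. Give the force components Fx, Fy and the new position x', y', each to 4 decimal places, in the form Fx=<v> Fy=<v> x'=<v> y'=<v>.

Fx=3.0000 Fy=36.0000 x'=3.3750 y'=-1.5000

F_att = 1·(g−p) = 1·(3,10) = (3.0000,10.0000)
o1: d²=1 ≤ ρ²=48; F_rep = 26·(0,1)/1² = (0.0000,26.0000)
F = F_att + ΣF_rep = (3.0000,36.0000)
p' = p + 1/8·F = (3.3750,-1.5000)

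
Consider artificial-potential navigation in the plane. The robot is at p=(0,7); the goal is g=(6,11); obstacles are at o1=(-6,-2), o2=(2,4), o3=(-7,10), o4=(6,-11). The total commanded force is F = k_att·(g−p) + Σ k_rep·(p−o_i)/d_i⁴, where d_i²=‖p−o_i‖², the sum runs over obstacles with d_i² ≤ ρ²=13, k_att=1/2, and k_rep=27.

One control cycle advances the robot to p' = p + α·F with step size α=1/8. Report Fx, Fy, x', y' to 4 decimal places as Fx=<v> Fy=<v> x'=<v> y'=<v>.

F_att = 1/2·(g−p) = 1/2·(6,4) = (3.0000,2.0000)
o1: d²=117 > ρ²=13 → inactive
o2: d²=13 ≤ ρ²=13; F_rep = 27·(-2,3)/13² = (-0.3195,0.4793)
o3: d²=58 > ρ²=13 → inactive
o4: d²=360 > ρ²=13 → inactive
F = F_att + ΣF_rep = (2.6805,2.4793)
p' = p + 1/8·F = (0.3351,7.3099)

Fx=2.6805 Fy=2.4793 x'=0.3351 y'=7.3099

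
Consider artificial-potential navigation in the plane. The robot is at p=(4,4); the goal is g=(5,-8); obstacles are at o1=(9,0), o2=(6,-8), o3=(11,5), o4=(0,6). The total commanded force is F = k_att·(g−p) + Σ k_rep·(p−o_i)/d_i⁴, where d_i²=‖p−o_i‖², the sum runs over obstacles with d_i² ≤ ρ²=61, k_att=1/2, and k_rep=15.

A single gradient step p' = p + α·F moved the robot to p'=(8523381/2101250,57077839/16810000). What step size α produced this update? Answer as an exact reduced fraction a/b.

α = 1/10

F_att = 1/2·(g−p) = 1/2·(1,-12) = (0.5000,-6.0000)
o1: d²=41 ≤ ρ²=61; F_rep = 15·(-5,4)/41² = (-0.0446,0.0357)
o2: d²=148 > ρ²=61 → inactive
o3: d²=50 ≤ ρ²=61; F_rep = 15·(-7,-1)/50² = (-0.0420,-0.0060)
o4: d²=20 ≤ ρ²=61; F_rep = 15·(4,-2)/20² = (0.1500,-0.0750)
F = F_att + ΣF_rep = (0.5634,-6.0453)
Δp = p'−p = (0.0563,-0.6045); α = Δx/Fx = (118381/2101250) / (118381/210125) = 1/10
check: Δy/Fy = (-10162161/16810000) / (-10162161/1681000) = 1/10 ✓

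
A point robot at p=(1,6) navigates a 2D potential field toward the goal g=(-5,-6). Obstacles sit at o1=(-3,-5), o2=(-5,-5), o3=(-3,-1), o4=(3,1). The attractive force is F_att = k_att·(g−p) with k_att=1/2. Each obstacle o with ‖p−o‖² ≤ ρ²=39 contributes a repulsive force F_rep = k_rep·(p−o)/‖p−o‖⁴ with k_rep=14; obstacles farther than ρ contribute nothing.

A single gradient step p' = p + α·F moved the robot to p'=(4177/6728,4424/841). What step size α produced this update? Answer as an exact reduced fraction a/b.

α = 1/8

F_att = 1/2·(g−p) = 1/2·(-6,-12) = (-3.0000,-6.0000)
o1: d²=137 > ρ²=39 → inactive
o2: d²=157 > ρ²=39 → inactive
o3: d²=65 > ρ²=39 → inactive
o4: d²=29 ≤ ρ²=39; F_rep = 14·(-2,5)/29² = (-0.0333,0.0832)
F = F_att + ΣF_rep = (-3.0333,-5.9168)
Δp = p'−p = (-0.3792,-0.7396); α = Δx/Fx = (-2551/6728) / (-2551/841) = 1/8
check: Δy/Fy = (-622/841) / (-4976/841) = 1/8 ✓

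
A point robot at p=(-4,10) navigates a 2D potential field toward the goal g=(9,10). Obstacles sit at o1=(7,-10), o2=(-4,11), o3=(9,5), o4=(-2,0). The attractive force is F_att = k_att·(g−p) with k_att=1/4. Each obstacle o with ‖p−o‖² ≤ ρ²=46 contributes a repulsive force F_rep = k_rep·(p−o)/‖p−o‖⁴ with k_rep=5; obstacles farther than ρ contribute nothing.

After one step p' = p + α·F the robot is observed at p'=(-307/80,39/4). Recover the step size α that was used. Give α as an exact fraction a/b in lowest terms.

α = 1/20

F_att = 1/4·(g−p) = 1/4·(13,0) = (3.2500,0.0000)
o1: d²=521 > ρ²=46 → inactive
o2: d²=1 ≤ ρ²=46; F_rep = 5·(0,-1)/1² = (0.0000,-5.0000)
o3: d²=194 > ρ²=46 → inactive
o4: d²=104 > ρ²=46 → inactive
F = F_att + ΣF_rep = (3.2500,-5.0000)
Δp = p'−p = (0.1625,-0.2500); α = Δx/Fx = (13/80) / (13/4) = 1/20
check: Δy/Fy = (-1/4) / (-5) = 1/20 ✓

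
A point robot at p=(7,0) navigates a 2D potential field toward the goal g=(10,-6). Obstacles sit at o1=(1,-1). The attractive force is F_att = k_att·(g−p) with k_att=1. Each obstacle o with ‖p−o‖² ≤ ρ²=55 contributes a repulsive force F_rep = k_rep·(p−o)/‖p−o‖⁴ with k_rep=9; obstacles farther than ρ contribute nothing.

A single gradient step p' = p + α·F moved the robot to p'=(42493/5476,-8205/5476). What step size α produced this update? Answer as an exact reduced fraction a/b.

α = 1/4

F_att = 1·(g−p) = 1·(3,-6) = (3.0000,-6.0000)
o1: d²=37 ≤ ρ²=55; F_rep = 9·(6,1)/37² = (0.0394,0.0066)
F = F_att + ΣF_rep = (3.0394,-5.9934)
Δp = p'−p = (0.7599,-1.4984); α = Δx/Fx = (4161/5476) / (4161/1369) = 1/4
check: Δy/Fy = (-8205/5476) / (-8205/1369) = 1/4 ✓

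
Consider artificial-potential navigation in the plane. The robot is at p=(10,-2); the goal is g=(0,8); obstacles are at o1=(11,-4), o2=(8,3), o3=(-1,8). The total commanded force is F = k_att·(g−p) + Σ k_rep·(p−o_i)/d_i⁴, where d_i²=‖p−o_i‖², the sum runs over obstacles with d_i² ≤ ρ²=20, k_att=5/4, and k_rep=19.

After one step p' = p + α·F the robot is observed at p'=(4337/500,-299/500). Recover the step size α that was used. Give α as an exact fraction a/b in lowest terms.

α = 1/10

F_att = 5/4·(g−p) = 5/4·(-10,10) = (-12.5000,12.5000)
o1: d²=5 ≤ ρ²=20; F_rep = 19·(-1,2)/5² = (-0.7600,1.5200)
o2: d²=29 > ρ²=20 → inactive
o3: d²=221 > ρ²=20 → inactive
F = F_att + ΣF_rep = (-13.2600,14.0200)
Δp = p'−p = (-1.3260,1.4020); α = Δx/Fx = (-663/500) / (-663/50) = 1/10
check: Δy/Fy = (701/500) / (701/50) = 1/10 ✓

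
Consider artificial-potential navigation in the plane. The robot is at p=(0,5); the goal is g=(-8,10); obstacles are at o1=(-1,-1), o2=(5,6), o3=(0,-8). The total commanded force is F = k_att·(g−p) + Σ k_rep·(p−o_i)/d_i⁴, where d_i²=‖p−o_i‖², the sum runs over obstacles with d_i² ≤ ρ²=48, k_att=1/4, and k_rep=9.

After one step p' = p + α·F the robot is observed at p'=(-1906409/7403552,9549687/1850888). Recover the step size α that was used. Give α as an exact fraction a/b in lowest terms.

α = 1/8

F_att = 1/4·(g−p) = 1/4·(-8,5) = (-2.0000,1.2500)
o1: d²=37 ≤ ρ²=48; F_rep = 9·(1,6)/37² = (0.0066,0.0394)
o2: d²=26 ≤ ρ²=48; F_rep = 9·(-5,-1)/26² = (-0.0666,-0.0133)
o3: d²=169 > ρ²=48 → inactive
F = F_att + ΣF_rep = (-2.0600,1.2761)
Δp = p'−p = (-0.2575,0.1595); α = Δx/Fx = (-1906409/7403552) / (-1906409/925444) = 1/8
check: Δy/Fy = (295247/1850888) / (295247/231361) = 1/8 ✓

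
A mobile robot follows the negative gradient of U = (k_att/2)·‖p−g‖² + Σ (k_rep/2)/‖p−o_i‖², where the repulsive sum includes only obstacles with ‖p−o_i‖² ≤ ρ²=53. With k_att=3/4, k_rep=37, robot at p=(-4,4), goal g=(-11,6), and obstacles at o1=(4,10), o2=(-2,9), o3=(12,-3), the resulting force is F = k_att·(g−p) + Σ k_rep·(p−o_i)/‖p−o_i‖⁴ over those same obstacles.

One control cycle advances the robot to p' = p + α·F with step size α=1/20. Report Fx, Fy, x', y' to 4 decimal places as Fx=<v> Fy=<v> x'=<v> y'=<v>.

Fx=-5.3380 Fy=1.2800 x'=-4.2669 y'=4.0640

F_att = 3/4·(g−p) = 3/4·(-7,2) = (-5.2500,1.5000)
o1: d²=100 > ρ²=53 → inactive
o2: d²=29 ≤ ρ²=53; F_rep = 37·(-2,-5)/29² = (-0.0880,-0.2200)
o3: d²=305 > ρ²=53 → inactive
F = F_att + ΣF_rep = (-5.3380,1.2800)
p' = p + 1/20·F = (-4.2669,4.0640)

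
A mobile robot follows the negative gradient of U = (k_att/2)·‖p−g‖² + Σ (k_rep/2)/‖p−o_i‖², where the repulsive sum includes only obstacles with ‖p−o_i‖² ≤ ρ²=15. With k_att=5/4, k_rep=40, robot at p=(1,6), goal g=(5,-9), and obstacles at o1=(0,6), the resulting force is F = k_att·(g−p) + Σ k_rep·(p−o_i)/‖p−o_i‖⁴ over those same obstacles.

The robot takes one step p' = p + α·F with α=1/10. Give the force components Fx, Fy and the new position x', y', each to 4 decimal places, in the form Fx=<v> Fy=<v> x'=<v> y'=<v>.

F_att = 5/4·(g−p) = 5/4·(4,-15) = (5.0000,-18.7500)
o1: d²=1 ≤ ρ²=15; F_rep = 40·(1,0)/1² = (40.0000,0.0000)
F = F_att + ΣF_rep = (45.0000,-18.7500)
p' = p + 1/10·F = (5.5000,4.1250)

Fx=45.0000 Fy=-18.7500 x'=5.5000 y'=4.1250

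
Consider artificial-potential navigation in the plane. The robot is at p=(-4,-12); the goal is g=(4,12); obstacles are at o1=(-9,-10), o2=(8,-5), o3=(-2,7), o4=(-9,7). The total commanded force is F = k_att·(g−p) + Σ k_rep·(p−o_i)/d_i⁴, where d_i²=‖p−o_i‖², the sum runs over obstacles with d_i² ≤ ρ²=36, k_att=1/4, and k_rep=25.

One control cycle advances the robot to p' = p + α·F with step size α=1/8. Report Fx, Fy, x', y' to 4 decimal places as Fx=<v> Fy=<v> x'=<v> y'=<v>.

F_att = 1/4·(g−p) = 1/4·(8,24) = (2.0000,6.0000)
o1: d²=29 ≤ ρ²=36; F_rep = 25·(5,-2)/29² = (0.1486,-0.0595)
o2: d²=193 > ρ²=36 → inactive
o3: d²=365 > ρ²=36 → inactive
o4: d²=386 > ρ²=36 → inactive
F = F_att + ΣF_rep = (2.1486,5.9405)
p' = p + 1/8·F = (-3.7314,-11.2574)

Fx=2.1486 Fy=5.9405 x'=-3.7314 y'=-11.2574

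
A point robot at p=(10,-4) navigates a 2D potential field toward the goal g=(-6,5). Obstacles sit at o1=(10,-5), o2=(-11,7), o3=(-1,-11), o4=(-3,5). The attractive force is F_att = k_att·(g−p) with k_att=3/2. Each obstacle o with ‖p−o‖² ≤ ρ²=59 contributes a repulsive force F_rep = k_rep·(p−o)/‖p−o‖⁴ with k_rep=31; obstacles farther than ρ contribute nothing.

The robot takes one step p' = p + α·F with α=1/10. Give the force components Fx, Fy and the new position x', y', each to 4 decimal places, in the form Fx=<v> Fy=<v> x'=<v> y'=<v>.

Fx=-24.0000 Fy=44.5000 x'=7.6000 y'=0.4500

F_att = 3/2·(g−p) = 3/2·(-16,9) = (-24.0000,13.5000)
o1: d²=1 ≤ ρ²=59; F_rep = 31·(0,1)/1² = (0.0000,31.0000)
o2: d²=562 > ρ²=59 → inactive
o3: d²=170 > ρ²=59 → inactive
o4: d²=250 > ρ²=59 → inactive
F = F_att + ΣF_rep = (-24.0000,44.5000)
p' = p + 1/10·F = (7.6000,0.4500)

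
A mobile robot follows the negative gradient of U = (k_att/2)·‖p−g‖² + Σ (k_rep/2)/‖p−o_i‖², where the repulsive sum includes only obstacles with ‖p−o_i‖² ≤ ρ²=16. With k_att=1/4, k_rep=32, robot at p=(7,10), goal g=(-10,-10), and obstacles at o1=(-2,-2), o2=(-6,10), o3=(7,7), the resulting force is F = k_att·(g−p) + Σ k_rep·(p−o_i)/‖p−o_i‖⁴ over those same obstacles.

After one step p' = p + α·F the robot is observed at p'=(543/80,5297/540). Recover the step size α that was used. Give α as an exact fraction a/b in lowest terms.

α = 1/20

F_att = 1/4·(g−p) = 1/4·(-17,-20) = (-4.2500,-5.0000)
o1: d²=225 > ρ²=16 → inactive
o2: d²=169 > ρ²=16 → inactive
o3: d²=9 ≤ ρ²=16; F_rep = 32·(0,3)/9² = (0.0000,1.1852)
F = F_att + ΣF_rep = (-4.2500,-3.8148)
Δp = p'−p = (-0.2125,-0.1907); α = Δx/Fx = (-17/80) / (-17/4) = 1/20
check: Δy/Fy = (-103/540) / (-103/27) = 1/20 ✓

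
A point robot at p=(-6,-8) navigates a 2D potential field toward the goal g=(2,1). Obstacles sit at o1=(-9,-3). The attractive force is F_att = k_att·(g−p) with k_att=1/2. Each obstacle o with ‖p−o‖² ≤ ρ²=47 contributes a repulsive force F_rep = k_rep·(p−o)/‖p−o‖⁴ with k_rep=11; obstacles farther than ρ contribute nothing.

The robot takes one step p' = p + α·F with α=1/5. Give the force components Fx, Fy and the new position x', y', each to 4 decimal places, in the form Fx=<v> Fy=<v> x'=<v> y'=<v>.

F_att = 1/2·(g−p) = 1/2·(8,9) = (4.0000,4.5000)
o1: d²=34 ≤ ρ²=47; F_rep = 11·(3,-5)/34² = (0.0285,-0.0476)
F = F_att + ΣF_rep = (4.0285,4.4524)
p' = p + 1/5·F = (-5.1943,-7.1095)

Fx=4.0285 Fy=4.4524 x'=-5.1943 y'=-7.1095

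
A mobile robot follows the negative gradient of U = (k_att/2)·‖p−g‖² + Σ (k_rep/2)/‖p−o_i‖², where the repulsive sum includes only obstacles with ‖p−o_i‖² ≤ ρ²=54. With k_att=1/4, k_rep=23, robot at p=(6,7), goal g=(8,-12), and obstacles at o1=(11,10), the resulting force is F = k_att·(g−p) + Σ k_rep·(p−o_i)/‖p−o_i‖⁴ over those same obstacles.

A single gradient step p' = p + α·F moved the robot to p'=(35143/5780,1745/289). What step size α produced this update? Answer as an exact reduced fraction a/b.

F_att = 1/4·(g−p) = 1/4·(2,-19) = (0.5000,-4.7500)
o1: d²=34 ≤ ρ²=54; F_rep = 23·(-5,-3)/34² = (-0.0995,-0.0597)
F = F_att + ΣF_rep = (0.4005,-4.8097)
Δp = p'−p = (0.0801,-0.9619); α = Δx/Fx = (463/5780) / (463/1156) = 1/5
check: Δy/Fy = (-278/289) / (-1390/289) = 1/5 ✓

α = 1/5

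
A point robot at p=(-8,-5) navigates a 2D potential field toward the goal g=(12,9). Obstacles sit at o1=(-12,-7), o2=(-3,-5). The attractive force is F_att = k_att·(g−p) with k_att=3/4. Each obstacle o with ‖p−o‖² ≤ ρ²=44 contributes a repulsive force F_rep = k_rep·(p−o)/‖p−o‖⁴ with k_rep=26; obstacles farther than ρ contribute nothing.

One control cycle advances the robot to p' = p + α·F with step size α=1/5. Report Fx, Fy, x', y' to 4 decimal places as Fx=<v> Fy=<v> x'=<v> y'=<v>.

Fx=15.0520 Fy=10.6300 x'=-4.9896 y'=-2.8740

F_att = 3/4·(g−p) = 3/4·(20,14) = (15.0000,10.5000)
o1: d²=20 ≤ ρ²=44; F_rep = 26·(4,2)/20² = (0.2600,0.1300)
o2: d²=25 ≤ ρ²=44; F_rep = 26·(-5,0)/25² = (-0.2080,0.0000)
F = F_att + ΣF_rep = (15.0520,10.6300)
p' = p + 1/5·F = (-4.9896,-2.8740)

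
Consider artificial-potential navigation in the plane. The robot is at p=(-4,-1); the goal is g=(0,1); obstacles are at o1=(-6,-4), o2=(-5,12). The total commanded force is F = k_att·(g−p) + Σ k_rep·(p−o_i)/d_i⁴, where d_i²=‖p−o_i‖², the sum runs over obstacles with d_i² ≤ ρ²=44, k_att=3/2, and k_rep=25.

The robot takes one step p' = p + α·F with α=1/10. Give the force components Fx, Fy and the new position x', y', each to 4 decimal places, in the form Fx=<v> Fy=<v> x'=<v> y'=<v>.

Fx=6.2959 Fy=3.4438 x'=-3.3704 y'=-0.6556

F_att = 3/2·(g−p) = 3/2·(4,2) = (6.0000,3.0000)
o1: d²=13 ≤ ρ²=44; F_rep = 25·(2,3)/13² = (0.2959,0.4438)
o2: d²=170 > ρ²=44 → inactive
F = F_att + ΣF_rep = (6.2959,3.4438)
p' = p + 1/10·F = (-3.3704,-0.6556)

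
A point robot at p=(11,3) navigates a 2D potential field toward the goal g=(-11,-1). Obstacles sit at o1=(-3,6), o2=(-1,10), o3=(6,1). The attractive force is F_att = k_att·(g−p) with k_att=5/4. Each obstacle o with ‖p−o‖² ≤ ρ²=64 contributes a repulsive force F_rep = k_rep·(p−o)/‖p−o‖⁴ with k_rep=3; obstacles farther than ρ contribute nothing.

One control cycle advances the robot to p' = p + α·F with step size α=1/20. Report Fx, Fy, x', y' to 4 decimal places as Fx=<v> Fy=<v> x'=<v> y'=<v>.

Fx=-27.4822 Fy=-4.9929 x'=9.6259 y'=2.7504

F_att = 5/4·(g−p) = 5/4·(-22,-4) = (-27.5000,-5.0000)
o1: d²=205 > ρ²=64 → inactive
o2: d²=193 > ρ²=64 → inactive
o3: d²=29 ≤ ρ²=64; F_rep = 3·(5,2)/29² = (0.0178,0.0071)
F = F_att + ΣF_rep = (-27.4822,-4.9929)
p' = p + 1/20·F = (9.6259,2.7504)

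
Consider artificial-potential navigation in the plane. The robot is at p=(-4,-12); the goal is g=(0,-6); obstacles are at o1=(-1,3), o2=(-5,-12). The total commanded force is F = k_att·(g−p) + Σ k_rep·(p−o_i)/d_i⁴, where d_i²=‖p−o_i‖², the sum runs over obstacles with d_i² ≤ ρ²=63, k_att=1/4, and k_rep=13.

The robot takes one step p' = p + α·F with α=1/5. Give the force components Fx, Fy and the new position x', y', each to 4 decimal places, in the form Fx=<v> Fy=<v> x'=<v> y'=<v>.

Fx=14.0000 Fy=1.5000 x'=-1.2000 y'=-11.7000

F_att = 1/4·(g−p) = 1/4·(4,6) = (1.0000,1.5000)
o1: d²=234 > ρ²=63 → inactive
o2: d²=1 ≤ ρ²=63; F_rep = 13·(1,0)/1² = (13.0000,0.0000)
F = F_att + ΣF_rep = (14.0000,1.5000)
p' = p + 1/5·F = (-1.2000,-11.7000)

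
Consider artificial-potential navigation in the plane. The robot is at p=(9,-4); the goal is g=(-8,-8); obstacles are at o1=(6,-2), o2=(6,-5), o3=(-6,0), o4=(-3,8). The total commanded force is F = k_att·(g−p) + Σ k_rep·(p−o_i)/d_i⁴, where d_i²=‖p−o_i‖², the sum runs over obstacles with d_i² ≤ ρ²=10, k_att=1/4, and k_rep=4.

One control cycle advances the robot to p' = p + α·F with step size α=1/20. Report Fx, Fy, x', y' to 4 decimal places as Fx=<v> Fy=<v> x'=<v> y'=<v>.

F_att = 1/4·(g−p) = 1/4·(-17,-4) = (-4.2500,-1.0000)
o1: d²=13 > ρ²=10 → inactive
o2: d²=10 ≤ ρ²=10; F_rep = 4·(3,1)/10² = (0.1200,0.0400)
o3: d²=241 > ρ²=10 → inactive
o4: d²=288 > ρ²=10 → inactive
F = F_att + ΣF_rep = (-4.1300,-0.9600)
p' = p + 1/20·F = (8.7935,-4.0480)

Fx=-4.1300 Fy=-0.9600 x'=8.7935 y'=-4.0480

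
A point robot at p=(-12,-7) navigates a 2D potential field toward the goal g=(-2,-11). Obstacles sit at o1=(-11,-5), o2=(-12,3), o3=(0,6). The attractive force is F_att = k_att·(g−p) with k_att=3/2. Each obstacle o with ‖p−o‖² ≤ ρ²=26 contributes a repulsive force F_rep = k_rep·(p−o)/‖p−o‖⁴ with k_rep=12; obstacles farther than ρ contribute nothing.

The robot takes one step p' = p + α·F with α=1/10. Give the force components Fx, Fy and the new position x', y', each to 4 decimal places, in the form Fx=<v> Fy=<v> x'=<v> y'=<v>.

F_att = 3/2·(g−p) = 3/2·(10,-4) = (15.0000,-6.0000)
o1: d²=5 ≤ ρ²=26; F_rep = 12·(-1,-2)/5² = (-0.4800,-0.9600)
o2: d²=100 > ρ²=26 → inactive
o3: d²=313 > ρ²=26 → inactive
F = F_att + ΣF_rep = (14.5200,-6.9600)
p' = p + 1/10·F = (-10.5480,-7.6960)

Fx=14.5200 Fy=-6.9600 x'=-10.5480 y'=-7.6960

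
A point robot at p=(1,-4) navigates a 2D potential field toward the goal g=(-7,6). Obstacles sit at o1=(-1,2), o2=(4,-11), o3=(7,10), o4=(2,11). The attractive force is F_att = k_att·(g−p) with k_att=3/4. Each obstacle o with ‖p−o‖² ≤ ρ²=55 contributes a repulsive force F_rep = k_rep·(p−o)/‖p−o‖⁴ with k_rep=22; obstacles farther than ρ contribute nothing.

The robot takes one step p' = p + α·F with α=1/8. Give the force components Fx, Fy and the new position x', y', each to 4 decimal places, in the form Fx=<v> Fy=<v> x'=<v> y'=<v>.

F_att = 3/4·(g−p) = 3/4·(-8,10) = (-6.0000,7.5000)
o1: d²=40 ≤ ρ²=55; F_rep = 22·(2,-6)/40² = (0.0275,-0.0825)
o2: d²=58 > ρ²=55 → inactive
o3: d²=232 > ρ²=55 → inactive
o4: d²=226 > ρ²=55 → inactive
F = F_att + ΣF_rep = (-5.9725,7.4175)
p' = p + 1/8·F = (0.2534,-3.0728)

Fx=-5.9725 Fy=7.4175 x'=0.2534 y'=-3.0728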